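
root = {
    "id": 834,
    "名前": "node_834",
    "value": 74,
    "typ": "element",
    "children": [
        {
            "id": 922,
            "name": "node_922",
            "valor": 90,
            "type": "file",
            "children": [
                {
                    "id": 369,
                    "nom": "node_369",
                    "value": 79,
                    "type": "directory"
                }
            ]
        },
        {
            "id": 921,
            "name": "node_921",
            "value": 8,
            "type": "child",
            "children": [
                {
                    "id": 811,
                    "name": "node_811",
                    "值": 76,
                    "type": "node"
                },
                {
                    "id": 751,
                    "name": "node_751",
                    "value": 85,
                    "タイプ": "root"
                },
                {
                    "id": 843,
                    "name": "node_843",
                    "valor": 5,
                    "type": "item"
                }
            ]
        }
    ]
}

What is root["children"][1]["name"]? "node_921"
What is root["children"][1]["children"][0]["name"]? "node_811"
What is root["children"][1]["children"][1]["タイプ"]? "root"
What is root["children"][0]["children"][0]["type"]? "directory"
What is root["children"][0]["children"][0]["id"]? 369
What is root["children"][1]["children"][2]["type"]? "item"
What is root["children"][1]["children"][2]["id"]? 843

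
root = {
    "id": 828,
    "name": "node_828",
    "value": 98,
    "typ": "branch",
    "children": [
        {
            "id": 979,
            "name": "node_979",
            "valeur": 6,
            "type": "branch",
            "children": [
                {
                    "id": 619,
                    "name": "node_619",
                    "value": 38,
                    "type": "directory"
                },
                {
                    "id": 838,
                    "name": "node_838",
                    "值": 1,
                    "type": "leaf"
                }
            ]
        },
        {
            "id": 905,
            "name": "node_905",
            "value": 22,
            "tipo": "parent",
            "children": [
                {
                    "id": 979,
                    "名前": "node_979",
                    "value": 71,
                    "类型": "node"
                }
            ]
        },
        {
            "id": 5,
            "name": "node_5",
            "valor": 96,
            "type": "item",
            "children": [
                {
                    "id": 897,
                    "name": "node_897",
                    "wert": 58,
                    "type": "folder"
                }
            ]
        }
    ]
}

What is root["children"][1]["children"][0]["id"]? 979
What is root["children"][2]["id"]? 5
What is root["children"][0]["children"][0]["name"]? "node_619"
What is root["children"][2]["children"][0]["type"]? "folder"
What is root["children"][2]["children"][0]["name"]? "node_897"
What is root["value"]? 98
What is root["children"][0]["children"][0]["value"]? 38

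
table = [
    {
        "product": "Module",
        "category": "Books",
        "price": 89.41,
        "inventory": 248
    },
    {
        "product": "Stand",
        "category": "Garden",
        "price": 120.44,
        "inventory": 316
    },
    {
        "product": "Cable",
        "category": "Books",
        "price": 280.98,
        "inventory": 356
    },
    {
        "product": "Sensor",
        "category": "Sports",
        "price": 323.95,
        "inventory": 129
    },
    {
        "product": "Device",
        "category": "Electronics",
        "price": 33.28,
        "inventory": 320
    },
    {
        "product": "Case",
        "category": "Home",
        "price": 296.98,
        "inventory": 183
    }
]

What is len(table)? 6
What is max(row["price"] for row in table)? 323.95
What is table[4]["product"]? "Device"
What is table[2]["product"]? "Cable"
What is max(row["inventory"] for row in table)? 356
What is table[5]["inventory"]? 183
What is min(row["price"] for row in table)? 33.28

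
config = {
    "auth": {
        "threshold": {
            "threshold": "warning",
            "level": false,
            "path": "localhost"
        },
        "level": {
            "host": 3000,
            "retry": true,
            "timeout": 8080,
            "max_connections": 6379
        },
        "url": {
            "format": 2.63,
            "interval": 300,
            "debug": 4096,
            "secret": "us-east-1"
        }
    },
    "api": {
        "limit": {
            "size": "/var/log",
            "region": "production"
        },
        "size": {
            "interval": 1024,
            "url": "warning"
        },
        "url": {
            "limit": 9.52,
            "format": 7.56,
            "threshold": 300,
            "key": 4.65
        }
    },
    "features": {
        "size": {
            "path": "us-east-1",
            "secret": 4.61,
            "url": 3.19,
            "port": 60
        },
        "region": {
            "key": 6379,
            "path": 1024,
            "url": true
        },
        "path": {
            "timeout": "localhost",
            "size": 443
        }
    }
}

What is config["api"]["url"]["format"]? 7.56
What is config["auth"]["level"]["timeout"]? 8080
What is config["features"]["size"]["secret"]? 4.61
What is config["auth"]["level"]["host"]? 3000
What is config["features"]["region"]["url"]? True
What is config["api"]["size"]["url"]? "warning"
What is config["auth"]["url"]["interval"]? 300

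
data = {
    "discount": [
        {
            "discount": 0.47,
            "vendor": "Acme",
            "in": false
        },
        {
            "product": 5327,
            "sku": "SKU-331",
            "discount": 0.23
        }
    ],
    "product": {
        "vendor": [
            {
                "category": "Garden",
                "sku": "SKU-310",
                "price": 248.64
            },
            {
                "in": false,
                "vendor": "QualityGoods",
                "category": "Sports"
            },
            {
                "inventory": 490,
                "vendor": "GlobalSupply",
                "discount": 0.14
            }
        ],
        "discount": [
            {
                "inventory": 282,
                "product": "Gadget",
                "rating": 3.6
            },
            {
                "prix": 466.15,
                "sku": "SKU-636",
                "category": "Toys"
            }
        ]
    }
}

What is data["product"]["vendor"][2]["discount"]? 0.14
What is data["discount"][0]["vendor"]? "Acme"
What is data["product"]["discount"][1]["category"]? "Toys"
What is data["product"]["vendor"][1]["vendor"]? "QualityGoods"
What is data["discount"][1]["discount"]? 0.23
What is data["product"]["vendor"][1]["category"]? "Sports"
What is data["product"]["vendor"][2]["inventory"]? 490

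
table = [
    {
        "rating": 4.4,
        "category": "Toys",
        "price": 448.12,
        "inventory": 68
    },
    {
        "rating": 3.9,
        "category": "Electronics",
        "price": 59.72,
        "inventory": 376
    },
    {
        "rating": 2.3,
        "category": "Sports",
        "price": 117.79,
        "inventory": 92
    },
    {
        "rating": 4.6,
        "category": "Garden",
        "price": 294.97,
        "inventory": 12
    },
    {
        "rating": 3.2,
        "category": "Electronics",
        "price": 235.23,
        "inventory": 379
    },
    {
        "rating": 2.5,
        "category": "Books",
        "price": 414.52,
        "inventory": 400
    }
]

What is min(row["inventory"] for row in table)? 12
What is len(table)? 6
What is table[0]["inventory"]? 68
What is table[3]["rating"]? 4.6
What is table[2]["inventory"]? 92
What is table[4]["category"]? "Electronics"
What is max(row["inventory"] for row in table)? 400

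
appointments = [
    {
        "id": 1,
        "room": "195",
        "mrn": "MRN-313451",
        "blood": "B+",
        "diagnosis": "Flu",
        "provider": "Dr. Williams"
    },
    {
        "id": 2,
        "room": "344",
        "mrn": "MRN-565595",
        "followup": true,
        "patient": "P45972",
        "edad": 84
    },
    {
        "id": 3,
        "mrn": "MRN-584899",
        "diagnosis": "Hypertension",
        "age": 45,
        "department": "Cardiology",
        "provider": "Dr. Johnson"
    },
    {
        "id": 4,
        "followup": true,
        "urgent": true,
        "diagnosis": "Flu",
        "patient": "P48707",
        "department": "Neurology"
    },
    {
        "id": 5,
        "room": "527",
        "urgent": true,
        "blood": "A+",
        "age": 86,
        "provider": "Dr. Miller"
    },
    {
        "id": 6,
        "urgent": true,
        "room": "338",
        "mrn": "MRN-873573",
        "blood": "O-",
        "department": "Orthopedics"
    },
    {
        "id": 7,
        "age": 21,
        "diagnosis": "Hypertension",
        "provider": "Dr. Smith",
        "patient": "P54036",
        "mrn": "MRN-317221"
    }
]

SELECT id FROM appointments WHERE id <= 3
[1, 2, 3]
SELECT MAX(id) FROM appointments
7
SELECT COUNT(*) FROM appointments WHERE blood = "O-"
1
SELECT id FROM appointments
[1, 2, 3, 4, 5, 6, 7]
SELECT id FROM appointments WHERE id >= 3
[3, 4, 5, 6, 7]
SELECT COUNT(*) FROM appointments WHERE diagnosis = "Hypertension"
2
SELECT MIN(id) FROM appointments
1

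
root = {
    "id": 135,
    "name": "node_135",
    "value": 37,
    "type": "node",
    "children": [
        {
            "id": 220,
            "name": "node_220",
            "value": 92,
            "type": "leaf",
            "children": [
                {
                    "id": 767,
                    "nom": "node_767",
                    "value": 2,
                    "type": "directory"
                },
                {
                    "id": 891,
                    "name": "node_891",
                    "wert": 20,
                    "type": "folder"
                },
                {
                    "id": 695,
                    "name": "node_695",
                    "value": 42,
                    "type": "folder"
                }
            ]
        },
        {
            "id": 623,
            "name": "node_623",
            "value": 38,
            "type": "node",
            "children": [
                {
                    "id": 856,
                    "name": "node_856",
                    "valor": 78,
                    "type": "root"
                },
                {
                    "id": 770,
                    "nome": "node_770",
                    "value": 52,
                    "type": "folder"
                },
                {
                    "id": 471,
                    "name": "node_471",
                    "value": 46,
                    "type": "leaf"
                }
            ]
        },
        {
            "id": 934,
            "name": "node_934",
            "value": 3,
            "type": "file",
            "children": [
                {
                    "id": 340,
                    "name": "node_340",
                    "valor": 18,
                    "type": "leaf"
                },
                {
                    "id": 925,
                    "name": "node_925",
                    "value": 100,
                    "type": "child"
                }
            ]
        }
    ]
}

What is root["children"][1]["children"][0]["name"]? "node_856"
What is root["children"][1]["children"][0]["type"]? "root"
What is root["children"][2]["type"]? "file"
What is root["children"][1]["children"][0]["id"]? 856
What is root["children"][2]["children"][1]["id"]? 925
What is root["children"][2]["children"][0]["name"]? "node_340"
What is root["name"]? "node_135"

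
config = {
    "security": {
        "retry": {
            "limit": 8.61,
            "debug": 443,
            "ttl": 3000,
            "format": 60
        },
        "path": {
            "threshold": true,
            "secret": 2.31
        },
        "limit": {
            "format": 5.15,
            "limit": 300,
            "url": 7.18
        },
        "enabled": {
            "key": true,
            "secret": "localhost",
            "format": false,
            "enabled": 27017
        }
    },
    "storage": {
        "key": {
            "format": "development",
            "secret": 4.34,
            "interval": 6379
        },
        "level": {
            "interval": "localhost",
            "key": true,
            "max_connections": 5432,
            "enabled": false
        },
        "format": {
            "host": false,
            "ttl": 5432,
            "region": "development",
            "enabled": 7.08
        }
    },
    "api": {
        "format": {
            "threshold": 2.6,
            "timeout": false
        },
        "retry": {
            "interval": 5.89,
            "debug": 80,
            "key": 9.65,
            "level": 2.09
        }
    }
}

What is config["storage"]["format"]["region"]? "development"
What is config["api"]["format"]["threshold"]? 2.6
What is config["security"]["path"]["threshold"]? True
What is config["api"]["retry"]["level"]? 2.09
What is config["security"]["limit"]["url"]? 7.18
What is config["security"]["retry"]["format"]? 60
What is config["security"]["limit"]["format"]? 5.15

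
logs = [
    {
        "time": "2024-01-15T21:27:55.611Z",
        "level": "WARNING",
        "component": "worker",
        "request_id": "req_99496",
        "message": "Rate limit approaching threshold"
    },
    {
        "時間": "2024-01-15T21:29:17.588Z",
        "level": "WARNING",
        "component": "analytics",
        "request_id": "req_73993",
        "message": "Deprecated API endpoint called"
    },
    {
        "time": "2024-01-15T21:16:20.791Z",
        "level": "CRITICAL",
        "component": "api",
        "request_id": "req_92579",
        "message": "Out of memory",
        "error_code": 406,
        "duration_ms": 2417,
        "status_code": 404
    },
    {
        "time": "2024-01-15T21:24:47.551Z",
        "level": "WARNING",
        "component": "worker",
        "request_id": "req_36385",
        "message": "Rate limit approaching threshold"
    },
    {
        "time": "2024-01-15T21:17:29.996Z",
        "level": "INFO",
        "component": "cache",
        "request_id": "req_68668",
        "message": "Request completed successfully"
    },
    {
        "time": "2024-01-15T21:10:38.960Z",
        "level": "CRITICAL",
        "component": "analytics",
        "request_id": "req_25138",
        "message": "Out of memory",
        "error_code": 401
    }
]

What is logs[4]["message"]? "Request completed successfully"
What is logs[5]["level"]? "CRITICAL"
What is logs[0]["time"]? "2024-01-15T21:27:55.611Z"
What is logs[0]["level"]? "WARNING"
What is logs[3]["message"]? "Rate limit approaching threshold"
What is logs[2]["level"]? "CRITICAL"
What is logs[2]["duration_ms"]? 2417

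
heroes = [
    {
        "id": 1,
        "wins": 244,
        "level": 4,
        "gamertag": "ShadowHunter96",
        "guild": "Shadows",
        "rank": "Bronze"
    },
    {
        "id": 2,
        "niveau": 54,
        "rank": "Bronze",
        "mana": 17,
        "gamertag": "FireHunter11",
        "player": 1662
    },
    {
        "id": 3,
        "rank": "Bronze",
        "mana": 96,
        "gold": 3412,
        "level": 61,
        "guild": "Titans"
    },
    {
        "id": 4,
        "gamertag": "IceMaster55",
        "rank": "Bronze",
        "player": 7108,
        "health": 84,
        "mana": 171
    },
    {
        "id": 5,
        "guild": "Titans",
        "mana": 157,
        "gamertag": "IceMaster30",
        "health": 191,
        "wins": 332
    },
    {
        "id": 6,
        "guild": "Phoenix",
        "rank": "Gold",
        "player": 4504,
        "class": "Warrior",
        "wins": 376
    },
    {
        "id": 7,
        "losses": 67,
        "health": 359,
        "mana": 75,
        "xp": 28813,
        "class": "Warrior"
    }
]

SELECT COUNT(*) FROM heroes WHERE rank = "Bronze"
4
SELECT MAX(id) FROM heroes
7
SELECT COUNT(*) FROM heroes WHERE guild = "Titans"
2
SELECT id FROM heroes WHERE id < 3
[1, 2]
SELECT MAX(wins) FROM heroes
376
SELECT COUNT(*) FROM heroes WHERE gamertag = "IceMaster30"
1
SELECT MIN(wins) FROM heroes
244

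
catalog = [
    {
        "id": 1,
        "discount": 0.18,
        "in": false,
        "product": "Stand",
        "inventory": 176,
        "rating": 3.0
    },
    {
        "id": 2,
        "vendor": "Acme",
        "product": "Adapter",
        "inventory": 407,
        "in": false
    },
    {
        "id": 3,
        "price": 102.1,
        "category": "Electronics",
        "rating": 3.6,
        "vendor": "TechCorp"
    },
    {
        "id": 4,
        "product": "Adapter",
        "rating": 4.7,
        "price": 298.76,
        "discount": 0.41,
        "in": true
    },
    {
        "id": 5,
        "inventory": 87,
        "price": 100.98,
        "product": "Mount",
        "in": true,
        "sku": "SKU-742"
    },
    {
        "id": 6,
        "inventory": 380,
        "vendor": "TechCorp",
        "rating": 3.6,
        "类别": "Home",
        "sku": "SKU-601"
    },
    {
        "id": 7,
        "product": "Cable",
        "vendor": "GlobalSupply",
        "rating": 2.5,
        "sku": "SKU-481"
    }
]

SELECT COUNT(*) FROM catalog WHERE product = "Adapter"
2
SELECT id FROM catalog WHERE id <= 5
[1, 2, 3, 4, 5]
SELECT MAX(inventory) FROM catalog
407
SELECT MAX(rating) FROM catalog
4.7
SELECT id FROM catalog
[1, 2, 3, 4, 5, 6, 7]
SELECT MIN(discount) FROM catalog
0.18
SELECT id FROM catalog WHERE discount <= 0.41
[1, 4]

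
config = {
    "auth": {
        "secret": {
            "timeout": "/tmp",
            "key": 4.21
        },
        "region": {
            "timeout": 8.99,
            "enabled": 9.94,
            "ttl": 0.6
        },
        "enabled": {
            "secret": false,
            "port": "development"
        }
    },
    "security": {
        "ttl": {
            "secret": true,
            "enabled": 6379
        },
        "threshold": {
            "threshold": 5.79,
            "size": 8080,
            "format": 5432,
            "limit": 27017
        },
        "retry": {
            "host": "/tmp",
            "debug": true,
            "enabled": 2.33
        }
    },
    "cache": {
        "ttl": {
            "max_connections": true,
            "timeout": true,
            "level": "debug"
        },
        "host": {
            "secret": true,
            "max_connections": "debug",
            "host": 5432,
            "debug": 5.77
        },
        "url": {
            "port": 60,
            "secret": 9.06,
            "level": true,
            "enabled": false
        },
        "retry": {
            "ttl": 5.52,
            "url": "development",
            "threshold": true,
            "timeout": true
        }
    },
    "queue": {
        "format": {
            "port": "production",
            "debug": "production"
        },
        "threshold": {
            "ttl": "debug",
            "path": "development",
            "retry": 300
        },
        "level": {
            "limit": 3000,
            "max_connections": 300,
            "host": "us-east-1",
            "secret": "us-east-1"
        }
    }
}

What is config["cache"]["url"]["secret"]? 9.06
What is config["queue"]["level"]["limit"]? 3000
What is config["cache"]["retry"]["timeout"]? True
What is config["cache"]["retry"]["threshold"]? True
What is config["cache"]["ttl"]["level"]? "debug"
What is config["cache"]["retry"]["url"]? "development"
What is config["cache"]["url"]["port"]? 60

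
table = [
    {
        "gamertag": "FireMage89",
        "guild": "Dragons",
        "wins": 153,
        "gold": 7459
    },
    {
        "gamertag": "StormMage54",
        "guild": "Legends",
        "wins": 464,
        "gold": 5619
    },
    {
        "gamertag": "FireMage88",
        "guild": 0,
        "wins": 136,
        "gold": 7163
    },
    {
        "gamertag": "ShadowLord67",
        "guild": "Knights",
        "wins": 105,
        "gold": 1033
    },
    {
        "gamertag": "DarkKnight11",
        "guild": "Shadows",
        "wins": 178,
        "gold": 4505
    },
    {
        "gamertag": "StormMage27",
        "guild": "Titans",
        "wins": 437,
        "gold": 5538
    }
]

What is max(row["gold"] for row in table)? 7459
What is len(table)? 6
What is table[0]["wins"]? 153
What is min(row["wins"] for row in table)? 105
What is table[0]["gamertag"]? "FireMage89"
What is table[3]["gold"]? 1033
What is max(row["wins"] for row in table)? 464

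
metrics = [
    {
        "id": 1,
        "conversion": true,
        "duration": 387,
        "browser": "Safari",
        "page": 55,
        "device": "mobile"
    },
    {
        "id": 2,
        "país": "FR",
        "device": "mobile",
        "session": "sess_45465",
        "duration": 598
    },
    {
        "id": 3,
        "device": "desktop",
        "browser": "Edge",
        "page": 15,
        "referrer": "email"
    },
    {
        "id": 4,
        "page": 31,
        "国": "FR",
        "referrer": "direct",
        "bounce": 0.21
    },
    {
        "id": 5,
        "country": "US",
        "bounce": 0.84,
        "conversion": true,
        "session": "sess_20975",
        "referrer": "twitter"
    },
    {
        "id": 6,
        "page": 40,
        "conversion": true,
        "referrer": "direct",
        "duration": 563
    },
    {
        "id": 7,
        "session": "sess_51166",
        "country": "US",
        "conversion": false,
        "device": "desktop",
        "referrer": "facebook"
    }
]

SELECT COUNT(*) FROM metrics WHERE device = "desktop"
2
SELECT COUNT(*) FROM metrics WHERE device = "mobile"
2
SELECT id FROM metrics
[1, 2, 3, 4, 5, 6, 7]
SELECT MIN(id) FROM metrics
1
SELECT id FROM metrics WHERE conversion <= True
[1, 5, 6, 7]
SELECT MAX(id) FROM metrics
7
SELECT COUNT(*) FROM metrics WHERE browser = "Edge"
1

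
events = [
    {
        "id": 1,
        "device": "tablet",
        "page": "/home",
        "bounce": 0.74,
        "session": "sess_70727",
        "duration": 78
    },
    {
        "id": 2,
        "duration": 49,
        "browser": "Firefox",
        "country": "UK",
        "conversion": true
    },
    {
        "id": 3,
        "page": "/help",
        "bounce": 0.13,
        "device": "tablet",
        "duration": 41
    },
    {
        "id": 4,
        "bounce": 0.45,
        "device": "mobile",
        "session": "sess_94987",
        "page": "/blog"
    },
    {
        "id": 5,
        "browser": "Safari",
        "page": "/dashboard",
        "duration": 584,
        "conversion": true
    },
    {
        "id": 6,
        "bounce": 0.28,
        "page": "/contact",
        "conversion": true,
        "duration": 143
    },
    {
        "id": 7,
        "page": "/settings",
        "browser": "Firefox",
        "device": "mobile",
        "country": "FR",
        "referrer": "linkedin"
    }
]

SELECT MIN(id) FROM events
1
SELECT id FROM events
[1, 2, 3, 4, 5, 6, 7]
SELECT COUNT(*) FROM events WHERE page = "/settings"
1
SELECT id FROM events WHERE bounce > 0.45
[1]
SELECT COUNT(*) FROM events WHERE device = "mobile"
2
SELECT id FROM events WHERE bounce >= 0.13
[1, 3, 4, 6]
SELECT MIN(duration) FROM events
41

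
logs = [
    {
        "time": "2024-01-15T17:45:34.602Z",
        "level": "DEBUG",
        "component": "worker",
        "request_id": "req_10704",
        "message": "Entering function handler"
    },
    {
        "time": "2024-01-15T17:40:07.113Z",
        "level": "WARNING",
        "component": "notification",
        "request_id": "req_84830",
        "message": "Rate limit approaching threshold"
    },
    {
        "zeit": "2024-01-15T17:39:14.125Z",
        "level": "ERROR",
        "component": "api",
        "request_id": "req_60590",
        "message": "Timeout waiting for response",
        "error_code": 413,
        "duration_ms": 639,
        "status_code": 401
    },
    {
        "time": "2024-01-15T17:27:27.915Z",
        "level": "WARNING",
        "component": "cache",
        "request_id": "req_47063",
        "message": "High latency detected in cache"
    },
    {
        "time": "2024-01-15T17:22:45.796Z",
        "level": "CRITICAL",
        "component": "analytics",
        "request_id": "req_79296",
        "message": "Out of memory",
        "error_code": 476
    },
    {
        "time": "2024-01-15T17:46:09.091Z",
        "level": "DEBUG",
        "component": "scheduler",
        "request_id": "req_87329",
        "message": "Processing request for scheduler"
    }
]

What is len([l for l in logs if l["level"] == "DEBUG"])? 2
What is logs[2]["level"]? "ERROR"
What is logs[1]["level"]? "WARNING"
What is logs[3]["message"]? "High latency detected in cache"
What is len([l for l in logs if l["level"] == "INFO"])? 0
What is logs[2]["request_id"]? "req_60590"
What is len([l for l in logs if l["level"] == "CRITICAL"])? 1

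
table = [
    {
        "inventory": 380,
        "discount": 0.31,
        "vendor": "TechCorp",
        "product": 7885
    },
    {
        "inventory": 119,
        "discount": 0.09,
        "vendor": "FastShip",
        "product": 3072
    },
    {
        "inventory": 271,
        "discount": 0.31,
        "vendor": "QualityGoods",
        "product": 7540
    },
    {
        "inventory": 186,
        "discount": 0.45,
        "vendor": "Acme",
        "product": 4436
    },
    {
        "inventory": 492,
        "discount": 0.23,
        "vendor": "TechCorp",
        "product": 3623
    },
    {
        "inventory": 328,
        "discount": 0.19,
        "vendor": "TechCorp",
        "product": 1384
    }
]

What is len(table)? 6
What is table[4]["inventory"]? 492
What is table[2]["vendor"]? "QualityGoods"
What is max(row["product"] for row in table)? 7885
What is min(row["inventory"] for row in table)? 119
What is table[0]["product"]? 7885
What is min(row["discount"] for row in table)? 0.09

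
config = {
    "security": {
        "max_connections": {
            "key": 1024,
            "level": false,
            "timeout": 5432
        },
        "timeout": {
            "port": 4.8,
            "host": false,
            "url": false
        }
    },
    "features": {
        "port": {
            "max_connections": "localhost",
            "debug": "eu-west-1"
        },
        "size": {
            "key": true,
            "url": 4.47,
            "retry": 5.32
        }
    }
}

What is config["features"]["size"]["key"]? True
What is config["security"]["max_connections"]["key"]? 1024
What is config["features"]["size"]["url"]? 4.47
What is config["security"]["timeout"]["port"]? 4.8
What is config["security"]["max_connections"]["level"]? False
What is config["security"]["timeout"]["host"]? False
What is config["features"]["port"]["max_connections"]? "localhost"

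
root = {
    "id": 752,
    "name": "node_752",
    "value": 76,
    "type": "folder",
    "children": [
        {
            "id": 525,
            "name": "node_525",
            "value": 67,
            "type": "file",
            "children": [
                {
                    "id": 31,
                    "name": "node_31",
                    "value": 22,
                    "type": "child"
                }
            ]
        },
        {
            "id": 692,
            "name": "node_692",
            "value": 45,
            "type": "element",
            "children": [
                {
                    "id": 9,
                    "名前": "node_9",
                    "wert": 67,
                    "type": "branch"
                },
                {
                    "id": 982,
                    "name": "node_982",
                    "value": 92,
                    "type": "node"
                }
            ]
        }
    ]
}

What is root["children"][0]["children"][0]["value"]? 22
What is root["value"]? 76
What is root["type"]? "folder"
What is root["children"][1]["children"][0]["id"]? 9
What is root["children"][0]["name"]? "node_525"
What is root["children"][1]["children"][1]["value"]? 92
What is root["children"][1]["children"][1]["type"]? "node"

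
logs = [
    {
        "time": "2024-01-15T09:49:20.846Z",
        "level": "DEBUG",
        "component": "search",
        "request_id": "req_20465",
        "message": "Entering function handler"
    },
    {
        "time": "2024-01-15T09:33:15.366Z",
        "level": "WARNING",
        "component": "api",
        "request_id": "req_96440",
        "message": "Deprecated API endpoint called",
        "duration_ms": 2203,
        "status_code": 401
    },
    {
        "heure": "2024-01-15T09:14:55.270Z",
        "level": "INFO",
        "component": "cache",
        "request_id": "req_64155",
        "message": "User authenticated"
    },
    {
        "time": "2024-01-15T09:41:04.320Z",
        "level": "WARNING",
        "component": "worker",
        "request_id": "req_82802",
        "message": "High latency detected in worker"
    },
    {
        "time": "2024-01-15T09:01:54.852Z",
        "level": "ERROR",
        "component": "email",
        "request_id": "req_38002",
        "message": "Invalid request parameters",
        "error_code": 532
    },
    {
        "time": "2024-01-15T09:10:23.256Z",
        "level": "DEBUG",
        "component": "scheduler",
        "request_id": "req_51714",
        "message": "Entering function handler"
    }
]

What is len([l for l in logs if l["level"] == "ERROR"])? 1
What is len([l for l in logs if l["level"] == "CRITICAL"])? 0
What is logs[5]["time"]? "2024-01-15T09:10:23.256Z"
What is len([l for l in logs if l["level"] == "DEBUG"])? 2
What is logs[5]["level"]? "DEBUG"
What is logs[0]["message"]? "Entering function handler"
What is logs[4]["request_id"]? "req_38002"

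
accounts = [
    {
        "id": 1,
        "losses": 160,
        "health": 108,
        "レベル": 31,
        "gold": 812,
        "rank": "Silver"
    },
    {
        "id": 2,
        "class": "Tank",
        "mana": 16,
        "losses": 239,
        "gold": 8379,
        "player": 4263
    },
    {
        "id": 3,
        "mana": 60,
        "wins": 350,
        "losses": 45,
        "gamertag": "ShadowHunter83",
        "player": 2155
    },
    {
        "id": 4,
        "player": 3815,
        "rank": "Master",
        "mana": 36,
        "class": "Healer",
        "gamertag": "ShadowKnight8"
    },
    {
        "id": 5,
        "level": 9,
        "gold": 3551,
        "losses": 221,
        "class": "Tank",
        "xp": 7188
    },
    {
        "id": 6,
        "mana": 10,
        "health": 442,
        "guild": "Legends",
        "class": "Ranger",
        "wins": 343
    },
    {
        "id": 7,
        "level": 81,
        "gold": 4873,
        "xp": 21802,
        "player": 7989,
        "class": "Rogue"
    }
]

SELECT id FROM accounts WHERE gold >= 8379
[2]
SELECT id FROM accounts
[1, 2, 3, 4, 5, 6, 7]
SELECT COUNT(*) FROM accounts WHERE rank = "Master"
1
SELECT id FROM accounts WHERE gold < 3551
[1]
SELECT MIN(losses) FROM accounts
45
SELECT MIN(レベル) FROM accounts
31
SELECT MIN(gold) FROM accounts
812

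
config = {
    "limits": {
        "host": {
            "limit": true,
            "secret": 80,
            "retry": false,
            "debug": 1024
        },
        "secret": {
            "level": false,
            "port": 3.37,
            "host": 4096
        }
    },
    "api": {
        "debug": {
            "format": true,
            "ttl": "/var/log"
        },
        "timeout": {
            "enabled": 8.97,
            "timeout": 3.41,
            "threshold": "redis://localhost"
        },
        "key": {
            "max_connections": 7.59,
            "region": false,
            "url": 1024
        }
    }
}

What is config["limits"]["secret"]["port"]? 3.37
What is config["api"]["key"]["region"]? False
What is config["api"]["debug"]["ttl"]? "/var/log"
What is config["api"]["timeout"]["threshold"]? "redis://localhost"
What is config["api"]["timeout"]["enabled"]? 8.97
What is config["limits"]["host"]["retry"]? False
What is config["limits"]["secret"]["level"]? False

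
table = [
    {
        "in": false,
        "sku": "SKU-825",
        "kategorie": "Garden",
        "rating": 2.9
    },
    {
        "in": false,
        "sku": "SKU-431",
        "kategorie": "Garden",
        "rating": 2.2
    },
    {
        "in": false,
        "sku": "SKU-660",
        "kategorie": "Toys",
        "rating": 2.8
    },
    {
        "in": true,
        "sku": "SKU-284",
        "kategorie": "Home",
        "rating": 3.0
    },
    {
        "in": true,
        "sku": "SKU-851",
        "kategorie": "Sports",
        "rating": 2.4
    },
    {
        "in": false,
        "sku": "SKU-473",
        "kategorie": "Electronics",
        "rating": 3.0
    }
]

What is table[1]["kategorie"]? "Garden"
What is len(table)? 6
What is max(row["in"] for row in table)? True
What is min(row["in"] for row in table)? False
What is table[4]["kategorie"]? "Sports"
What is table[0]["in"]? False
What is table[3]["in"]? True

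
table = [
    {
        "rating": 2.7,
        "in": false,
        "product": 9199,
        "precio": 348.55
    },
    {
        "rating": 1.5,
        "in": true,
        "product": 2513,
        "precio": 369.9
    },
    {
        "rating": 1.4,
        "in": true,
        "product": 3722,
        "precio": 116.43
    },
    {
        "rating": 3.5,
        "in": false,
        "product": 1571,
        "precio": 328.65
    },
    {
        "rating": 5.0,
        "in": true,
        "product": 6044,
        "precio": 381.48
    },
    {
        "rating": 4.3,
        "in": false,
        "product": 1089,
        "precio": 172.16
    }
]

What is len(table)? 6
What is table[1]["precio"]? 369.9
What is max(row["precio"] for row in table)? 381.48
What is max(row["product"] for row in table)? 9199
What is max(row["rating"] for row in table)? 5.0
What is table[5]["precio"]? 172.16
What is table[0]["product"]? 9199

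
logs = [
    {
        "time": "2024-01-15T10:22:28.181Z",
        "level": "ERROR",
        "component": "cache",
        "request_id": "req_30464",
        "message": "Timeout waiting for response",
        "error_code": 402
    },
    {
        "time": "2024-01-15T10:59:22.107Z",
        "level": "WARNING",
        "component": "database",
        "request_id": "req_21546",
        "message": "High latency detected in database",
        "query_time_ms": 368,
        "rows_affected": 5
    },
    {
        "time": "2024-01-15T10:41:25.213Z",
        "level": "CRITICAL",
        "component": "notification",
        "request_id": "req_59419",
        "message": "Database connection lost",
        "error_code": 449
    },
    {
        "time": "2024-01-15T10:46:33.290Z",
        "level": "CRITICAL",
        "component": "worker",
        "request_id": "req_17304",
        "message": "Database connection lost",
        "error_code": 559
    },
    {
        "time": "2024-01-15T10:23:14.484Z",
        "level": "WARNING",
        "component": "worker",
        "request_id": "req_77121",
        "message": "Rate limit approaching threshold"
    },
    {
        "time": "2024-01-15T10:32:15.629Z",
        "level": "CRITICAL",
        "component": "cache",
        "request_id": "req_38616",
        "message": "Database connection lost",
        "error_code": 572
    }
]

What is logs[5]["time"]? "2024-01-15T10:32:15.629Z"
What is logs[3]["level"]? "CRITICAL"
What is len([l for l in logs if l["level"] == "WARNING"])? 2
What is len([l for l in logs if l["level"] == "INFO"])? 0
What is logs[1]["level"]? "WARNING"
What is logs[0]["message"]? "Timeout waiting for response"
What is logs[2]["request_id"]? "req_59419"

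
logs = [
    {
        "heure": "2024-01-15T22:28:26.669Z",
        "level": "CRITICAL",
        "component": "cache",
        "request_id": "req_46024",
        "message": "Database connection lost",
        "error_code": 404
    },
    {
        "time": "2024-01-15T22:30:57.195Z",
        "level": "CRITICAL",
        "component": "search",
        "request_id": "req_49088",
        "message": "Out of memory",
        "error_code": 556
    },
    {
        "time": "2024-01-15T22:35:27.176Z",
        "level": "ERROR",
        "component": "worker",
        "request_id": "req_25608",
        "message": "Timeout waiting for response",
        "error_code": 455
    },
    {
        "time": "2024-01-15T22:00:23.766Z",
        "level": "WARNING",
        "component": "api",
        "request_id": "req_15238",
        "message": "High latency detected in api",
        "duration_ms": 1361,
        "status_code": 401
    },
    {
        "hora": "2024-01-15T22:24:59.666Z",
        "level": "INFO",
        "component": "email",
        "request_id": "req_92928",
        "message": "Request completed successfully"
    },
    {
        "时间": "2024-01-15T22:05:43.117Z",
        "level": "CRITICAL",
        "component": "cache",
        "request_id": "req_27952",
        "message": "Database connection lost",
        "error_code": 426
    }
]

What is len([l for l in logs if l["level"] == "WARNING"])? 1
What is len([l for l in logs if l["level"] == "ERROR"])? 1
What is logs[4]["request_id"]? "req_92928"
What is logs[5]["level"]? "CRITICAL"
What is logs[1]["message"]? "Out of memory"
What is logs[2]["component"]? "worker"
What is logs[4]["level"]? "INFO"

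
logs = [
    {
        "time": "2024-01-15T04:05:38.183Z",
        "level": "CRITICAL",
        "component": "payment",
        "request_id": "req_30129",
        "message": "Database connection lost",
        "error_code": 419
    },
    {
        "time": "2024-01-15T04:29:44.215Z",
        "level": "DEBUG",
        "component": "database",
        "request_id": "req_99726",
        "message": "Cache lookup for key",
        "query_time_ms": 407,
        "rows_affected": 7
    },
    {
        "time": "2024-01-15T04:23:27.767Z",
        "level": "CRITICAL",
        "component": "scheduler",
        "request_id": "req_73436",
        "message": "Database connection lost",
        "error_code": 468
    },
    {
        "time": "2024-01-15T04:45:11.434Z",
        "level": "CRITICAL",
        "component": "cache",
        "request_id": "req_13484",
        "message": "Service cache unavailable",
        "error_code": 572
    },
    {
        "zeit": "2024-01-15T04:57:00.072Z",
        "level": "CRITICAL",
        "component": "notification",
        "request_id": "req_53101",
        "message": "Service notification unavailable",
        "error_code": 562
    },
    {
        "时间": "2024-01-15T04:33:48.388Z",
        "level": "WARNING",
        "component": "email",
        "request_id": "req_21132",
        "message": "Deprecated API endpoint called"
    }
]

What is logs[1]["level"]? "DEBUG"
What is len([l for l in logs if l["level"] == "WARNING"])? 1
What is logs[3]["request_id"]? "req_13484"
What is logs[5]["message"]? "Deprecated API endpoint called"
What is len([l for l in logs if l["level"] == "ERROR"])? 0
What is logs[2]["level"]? "CRITICAL"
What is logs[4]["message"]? "Service notification unavailable"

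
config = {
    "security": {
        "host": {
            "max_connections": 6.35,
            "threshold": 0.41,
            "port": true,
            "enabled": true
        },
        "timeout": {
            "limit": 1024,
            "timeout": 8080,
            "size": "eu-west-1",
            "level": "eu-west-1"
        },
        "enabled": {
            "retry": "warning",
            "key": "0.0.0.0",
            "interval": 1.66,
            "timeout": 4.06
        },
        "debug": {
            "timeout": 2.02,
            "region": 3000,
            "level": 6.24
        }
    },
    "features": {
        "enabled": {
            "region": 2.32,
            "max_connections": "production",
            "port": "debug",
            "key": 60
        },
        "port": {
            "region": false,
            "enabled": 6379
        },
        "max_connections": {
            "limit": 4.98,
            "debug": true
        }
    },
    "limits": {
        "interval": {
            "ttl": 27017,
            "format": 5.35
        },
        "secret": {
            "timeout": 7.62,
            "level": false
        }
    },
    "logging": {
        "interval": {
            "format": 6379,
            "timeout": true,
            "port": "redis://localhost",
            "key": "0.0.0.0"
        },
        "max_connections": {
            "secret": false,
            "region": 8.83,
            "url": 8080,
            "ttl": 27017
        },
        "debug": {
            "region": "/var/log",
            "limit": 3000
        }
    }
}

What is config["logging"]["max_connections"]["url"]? 8080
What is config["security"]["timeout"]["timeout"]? 8080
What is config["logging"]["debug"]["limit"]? 3000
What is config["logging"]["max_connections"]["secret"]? False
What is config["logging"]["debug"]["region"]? "/var/log"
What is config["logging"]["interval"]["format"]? 6379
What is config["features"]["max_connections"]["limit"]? 4.98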